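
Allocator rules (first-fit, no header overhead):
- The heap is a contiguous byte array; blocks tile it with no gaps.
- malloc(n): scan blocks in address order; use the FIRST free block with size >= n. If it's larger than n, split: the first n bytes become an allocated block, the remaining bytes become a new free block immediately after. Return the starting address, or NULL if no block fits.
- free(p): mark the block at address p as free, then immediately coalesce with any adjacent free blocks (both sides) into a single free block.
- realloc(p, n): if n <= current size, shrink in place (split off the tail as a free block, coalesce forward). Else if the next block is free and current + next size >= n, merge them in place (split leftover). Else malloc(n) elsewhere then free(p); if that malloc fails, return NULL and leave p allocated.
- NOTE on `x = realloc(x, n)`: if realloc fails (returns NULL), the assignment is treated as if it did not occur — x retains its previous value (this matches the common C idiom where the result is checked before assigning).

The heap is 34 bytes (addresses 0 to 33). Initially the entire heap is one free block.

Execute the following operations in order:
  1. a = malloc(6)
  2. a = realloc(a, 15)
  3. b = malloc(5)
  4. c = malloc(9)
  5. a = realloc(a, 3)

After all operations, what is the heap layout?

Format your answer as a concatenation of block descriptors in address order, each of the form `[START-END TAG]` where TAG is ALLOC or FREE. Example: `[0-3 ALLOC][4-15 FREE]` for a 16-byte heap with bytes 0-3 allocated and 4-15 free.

Op 1: a = malloc(6) -> a = 0; heap: [0-5 ALLOC][6-33 FREE]
Op 2: a = realloc(a, 15) -> a = 0; heap: [0-14 ALLOC][15-33 FREE]
Op 3: b = malloc(5) -> b = 15; heap: [0-14 ALLOC][15-19 ALLOC][20-33 FREE]
Op 4: c = malloc(9) -> c = 20; heap: [0-14 ALLOC][15-19 ALLOC][20-28 ALLOC][29-33 FREE]
Op 5: a = realloc(a, 3) -> a = 0; heap: [0-2 ALLOC][3-14 FREE][15-19 ALLOC][20-28 ALLOC][29-33 FREE]

Answer: [0-2 ALLOC][3-14 FREE][15-19 ALLOC][20-28 ALLOC][29-33 FREE]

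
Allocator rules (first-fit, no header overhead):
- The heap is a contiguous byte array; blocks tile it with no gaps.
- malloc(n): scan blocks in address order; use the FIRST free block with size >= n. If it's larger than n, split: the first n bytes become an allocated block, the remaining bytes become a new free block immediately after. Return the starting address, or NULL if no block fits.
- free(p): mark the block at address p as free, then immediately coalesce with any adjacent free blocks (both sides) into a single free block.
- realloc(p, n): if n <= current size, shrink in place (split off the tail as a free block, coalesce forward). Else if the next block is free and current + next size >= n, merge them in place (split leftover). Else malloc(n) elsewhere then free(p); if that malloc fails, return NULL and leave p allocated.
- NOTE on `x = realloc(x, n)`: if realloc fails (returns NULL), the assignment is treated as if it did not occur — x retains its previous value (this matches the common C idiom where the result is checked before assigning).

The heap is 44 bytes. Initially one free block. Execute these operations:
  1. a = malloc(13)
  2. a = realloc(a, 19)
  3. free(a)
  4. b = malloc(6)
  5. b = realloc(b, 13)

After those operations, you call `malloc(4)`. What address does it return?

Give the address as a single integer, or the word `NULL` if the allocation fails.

Op 1: a = malloc(13) -> a = 0; heap: [0-12 ALLOC][13-43 FREE]
Op 2: a = realloc(a, 19) -> a = 0; heap: [0-18 ALLOC][19-43 FREE]
Op 3: free(a) -> (freed a); heap: [0-43 FREE]
Op 4: b = malloc(6) -> b = 0; heap: [0-5 ALLOC][6-43 FREE]
Op 5: b = realloc(b, 13) -> b = 0; heap: [0-12 ALLOC][13-43 FREE]
malloc(4): first-fit scan over [0-12 ALLOC][13-43 FREE] -> 13

Answer: 13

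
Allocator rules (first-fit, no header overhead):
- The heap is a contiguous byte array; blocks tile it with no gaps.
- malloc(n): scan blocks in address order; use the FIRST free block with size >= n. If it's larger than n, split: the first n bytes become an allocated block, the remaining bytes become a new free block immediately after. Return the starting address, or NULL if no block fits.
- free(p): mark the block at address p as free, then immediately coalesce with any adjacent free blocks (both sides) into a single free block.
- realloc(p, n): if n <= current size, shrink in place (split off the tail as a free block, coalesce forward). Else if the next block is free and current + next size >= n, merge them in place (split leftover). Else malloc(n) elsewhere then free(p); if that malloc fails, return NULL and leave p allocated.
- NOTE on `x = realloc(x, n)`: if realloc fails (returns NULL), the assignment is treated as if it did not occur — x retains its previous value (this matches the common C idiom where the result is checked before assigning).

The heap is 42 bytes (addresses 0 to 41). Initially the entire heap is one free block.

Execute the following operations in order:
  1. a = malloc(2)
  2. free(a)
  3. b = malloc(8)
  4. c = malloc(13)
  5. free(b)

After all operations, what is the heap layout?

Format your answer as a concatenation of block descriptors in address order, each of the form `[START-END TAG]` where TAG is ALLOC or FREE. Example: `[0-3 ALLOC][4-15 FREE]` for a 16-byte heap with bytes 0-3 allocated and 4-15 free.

Op 1: a = malloc(2) -> a = 0; heap: [0-1 ALLOC][2-41 FREE]
Op 2: free(a) -> (freed a); heap: [0-41 FREE]
Op 3: b = malloc(8) -> b = 0; heap: [0-7 ALLOC][8-41 FREE]
Op 4: c = malloc(13) -> c = 8; heap: [0-7 ALLOC][8-20 ALLOC][21-41 FREE]
Op 5: free(b) -> (freed b); heap: [0-7 FREE][8-20 ALLOC][21-41 FREE]

Answer: [0-7 FREE][8-20 ALLOC][21-41 FREE]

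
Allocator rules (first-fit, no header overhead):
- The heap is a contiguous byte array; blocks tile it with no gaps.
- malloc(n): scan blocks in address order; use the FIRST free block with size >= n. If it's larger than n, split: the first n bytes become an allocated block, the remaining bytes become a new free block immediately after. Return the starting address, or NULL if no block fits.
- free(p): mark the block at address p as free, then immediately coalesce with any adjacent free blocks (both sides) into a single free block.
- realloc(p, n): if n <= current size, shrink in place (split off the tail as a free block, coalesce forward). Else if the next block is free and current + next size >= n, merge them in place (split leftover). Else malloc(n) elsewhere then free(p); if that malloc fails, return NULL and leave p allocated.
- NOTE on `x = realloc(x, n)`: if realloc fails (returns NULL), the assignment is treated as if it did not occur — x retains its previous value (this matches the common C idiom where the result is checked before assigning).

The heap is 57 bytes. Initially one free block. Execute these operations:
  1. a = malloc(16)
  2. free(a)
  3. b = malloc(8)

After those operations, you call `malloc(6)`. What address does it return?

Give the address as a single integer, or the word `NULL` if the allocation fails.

Answer: 8

Derivation:
Op 1: a = malloc(16) -> a = 0; heap: [0-15 ALLOC][16-56 FREE]
Op 2: free(a) -> (freed a); heap: [0-56 FREE]
Op 3: b = malloc(8) -> b = 0; heap: [0-7 ALLOC][8-56 FREE]
malloc(6): first-fit scan over [0-7 ALLOC][8-56 FREE] -> 8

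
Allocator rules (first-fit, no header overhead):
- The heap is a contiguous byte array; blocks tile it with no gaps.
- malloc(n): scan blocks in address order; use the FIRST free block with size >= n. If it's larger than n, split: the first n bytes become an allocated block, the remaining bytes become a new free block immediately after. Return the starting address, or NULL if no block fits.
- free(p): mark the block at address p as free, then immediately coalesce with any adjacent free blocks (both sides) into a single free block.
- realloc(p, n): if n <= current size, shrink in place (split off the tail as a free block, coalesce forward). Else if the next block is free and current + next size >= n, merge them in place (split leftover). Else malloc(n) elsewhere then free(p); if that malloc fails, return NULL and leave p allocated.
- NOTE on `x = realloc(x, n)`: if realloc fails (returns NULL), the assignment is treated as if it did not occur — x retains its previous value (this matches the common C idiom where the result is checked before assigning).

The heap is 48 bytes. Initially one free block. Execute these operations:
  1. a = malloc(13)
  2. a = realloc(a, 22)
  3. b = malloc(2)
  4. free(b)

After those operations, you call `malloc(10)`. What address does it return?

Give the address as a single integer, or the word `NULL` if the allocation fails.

Op 1: a = malloc(13) -> a = 0; heap: [0-12 ALLOC][13-47 FREE]
Op 2: a = realloc(a, 22) -> a = 0; heap: [0-21 ALLOC][22-47 FREE]
Op 3: b = malloc(2) -> b = 22; heap: [0-21 ALLOC][22-23 ALLOC][24-47 FREE]
Op 4: free(b) -> (freed b); heap: [0-21 ALLOC][22-47 FREE]
malloc(10): first-fit scan over [0-21 ALLOC][22-47 FREE] -> 22

Answer: 22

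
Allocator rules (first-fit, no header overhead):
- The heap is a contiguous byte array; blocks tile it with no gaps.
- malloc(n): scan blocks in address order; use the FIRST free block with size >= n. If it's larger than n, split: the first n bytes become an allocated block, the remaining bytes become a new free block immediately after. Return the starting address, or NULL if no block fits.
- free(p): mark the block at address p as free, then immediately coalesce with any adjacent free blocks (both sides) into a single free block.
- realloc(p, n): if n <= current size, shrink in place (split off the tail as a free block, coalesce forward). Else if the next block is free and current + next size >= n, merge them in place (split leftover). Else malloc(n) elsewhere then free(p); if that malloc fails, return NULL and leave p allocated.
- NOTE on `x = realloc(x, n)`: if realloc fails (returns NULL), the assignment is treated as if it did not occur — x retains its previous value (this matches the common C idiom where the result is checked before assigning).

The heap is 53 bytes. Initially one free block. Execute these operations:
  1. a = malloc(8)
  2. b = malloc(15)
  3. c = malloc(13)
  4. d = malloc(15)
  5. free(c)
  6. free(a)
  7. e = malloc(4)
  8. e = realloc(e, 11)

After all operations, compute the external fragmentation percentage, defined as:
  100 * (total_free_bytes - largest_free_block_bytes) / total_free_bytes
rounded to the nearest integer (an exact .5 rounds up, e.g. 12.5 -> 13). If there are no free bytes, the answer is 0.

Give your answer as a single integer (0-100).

Op 1: a = malloc(8) -> a = 0; heap: [0-7 ALLOC][8-52 FREE]
Op 2: b = malloc(15) -> b = 8; heap: [0-7 ALLOC][8-22 ALLOC][23-52 FREE]
Op 3: c = malloc(13) -> c = 23; heap: [0-7 ALLOC][8-22 ALLOC][23-35 ALLOC][36-52 FREE]
Op 4: d = malloc(15) -> d = 36; heap: [0-7 ALLOC][8-22 ALLOC][23-35 ALLOC][36-50 ALLOC][51-52 FREE]
Op 5: free(c) -> (freed c); heap: [0-7 ALLOC][8-22 ALLOC][23-35 FREE][36-50 ALLOC][51-52 FREE]
Op 6: free(a) -> (freed a); heap: [0-7 FREE][8-22 ALLOC][23-35 FREE][36-50 ALLOC][51-52 FREE]
Op 7: e = malloc(4) -> e = 0; heap: [0-3 ALLOC][4-7 FREE][8-22 ALLOC][23-35 FREE][36-50 ALLOC][51-52 FREE]
Op 8: e = realloc(e, 11) -> e = 23; heap: [0-7 FREE][8-22 ALLOC][23-33 ALLOC][34-35 FREE][36-50 ALLOC][51-52 FREE]
Free blocks: [8 2 2] total_free=12 largest=8 -> 100*(12-8)/12 = 400/12 ≈ 33.333 -> rounds to 33

Answer: 33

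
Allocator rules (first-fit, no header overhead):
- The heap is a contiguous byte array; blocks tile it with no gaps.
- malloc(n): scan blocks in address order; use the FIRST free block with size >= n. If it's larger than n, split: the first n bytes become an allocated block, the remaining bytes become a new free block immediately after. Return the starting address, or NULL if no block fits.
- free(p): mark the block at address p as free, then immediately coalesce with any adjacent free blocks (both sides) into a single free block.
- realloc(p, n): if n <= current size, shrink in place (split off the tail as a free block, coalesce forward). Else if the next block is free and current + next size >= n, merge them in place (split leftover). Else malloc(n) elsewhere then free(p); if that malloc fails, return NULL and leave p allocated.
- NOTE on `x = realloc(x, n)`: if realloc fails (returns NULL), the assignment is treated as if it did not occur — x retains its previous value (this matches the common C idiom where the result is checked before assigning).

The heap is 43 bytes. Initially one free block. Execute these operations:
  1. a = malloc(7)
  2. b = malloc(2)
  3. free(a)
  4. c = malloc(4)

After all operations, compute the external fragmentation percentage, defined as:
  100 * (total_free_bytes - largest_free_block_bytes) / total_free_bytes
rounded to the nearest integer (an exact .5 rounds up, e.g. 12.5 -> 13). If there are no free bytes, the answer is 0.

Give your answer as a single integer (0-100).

Op 1: a = malloc(7) -> a = 0; heap: [0-6 ALLOC][7-42 FREE]
Op 2: b = malloc(2) -> b = 7; heap: [0-6 ALLOC][7-8 ALLOC][9-42 FREE]
Op 3: free(a) -> (freed a); heap: [0-6 FREE][7-8 ALLOC][9-42 FREE]
Op 4: c = malloc(4) -> c = 0; heap: [0-3 ALLOC][4-6 FREE][7-8 ALLOC][9-42 FREE]
Free blocks: [3 34] total_free=37 largest=34 -> 100*(37-34)/37 = 300/37 ≈ 8.108 -> rounds to 8

Answer: 8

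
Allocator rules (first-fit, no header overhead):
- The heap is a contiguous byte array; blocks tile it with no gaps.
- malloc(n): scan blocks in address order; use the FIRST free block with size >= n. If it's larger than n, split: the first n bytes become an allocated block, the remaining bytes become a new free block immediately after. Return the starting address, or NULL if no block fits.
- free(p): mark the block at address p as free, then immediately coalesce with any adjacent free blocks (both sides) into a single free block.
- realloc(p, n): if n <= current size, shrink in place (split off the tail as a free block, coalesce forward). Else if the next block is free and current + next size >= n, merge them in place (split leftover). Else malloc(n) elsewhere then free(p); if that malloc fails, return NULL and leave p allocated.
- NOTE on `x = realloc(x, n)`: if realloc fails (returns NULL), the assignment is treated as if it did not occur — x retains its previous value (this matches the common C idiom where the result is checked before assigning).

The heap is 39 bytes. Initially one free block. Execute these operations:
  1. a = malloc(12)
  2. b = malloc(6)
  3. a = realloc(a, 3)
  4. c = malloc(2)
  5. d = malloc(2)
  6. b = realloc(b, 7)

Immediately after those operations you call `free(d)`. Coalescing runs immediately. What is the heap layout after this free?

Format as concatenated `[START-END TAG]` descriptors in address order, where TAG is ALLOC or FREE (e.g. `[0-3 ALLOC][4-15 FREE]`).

Answer: [0-2 ALLOC][3-4 ALLOC][5-11 FREE][12-18 ALLOC][19-38 FREE]

Derivation:
Op 1: a = malloc(12) -> a = 0; heap: [0-11 ALLOC][12-38 FREE]
Op 2: b = malloc(6) -> b = 12; heap: [0-11 ALLOC][12-17 ALLOC][18-38 FREE]
Op 3: a = realloc(a, 3) -> a = 0; heap: [0-2 ALLOC][3-11 FREE][12-17 ALLOC][18-38 FREE]
Op 4: c = malloc(2) -> c = 3; heap: [0-2 ALLOC][3-4 ALLOC][5-11 FREE][12-17 ALLOC][18-38 FREE]
Op 5: d = malloc(2) -> d = 5; heap: [0-2 ALLOC][3-4 ALLOC][5-6 ALLOC][7-11 FREE][12-17 ALLOC][18-38 FREE]
Op 6: b = realloc(b, 7) -> b = 12; heap: [0-2 ALLOC][3-4 ALLOC][5-6 ALLOC][7-11 FREE][12-18 ALLOC][19-38 FREE]
free(d): d = 5 -> block [5-6 ALLOC]; mark free, coalesce with adjacent free neighbors -> [0-2 ALLOC][3-4 ALLOC][5-11 FREE][12-18 ALLOC][19-38 FREE]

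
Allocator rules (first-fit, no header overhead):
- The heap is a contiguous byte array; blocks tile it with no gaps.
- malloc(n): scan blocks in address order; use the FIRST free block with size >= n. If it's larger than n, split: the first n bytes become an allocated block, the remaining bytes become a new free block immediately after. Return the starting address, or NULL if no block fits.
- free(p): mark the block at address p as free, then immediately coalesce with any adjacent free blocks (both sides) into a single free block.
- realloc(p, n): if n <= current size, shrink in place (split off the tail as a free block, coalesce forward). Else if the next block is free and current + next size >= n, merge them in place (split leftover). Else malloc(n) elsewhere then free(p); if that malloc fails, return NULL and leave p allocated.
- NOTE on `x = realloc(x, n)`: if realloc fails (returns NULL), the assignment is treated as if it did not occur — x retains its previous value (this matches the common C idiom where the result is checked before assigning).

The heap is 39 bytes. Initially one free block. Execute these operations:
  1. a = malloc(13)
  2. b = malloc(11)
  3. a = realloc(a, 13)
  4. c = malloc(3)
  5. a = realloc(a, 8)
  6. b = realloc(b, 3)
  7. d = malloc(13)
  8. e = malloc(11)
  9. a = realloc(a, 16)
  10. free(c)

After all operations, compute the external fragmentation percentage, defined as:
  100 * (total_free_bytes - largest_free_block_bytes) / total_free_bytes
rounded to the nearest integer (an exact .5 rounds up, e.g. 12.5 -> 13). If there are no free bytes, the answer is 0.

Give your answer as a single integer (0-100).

Op 1: a = malloc(13) -> a = 0; heap: [0-12 ALLOC][13-38 FREE]
Op 2: b = malloc(11) -> b = 13; heap: [0-12 ALLOC][13-23 ALLOC][24-38 FREE]
Op 3: a = realloc(a, 13) -> a = 0; heap: [0-12 ALLOC][13-23 ALLOC][24-38 FREE]
Op 4: c = malloc(3) -> c = 24; heap: [0-12 ALLOC][13-23 ALLOC][24-26 ALLOC][27-38 FREE]
Op 5: a = realloc(a, 8) -> a = 0; heap: [0-7 ALLOC][8-12 FREE][13-23 ALLOC][24-26 ALLOC][27-38 FREE]
Op 6: b = realloc(b, 3) -> b = 13; heap: [0-7 ALLOC][8-12 FREE][13-15 ALLOC][16-23 FREE][24-26 ALLOC][27-38 FREE]
Op 7: d = malloc(13) -> d = NULL; heap: [0-7 ALLOC][8-12 FREE][13-15 ALLOC][16-23 FREE][24-26 ALLOC][27-38 FREE]
Op 8: e = malloc(11) -> e = 27; heap: [0-7 ALLOC][8-12 FREE][13-15 ALLOC][16-23 FREE][24-26 ALLOC][27-37 ALLOC][38-38 FREE]
Op 9: a = realloc(a, 16) -> NULL (a unchanged); heap: [0-7 ALLOC][8-12 FREE][13-15 ALLOC][16-23 FREE][24-26 ALLOC][27-37 ALLOC][38-38 FREE]
Op 10: free(c) -> (freed c); heap: [0-7 ALLOC][8-12 FREE][13-15 ALLOC][16-26 FREE][27-37 ALLOC][38-38 FREE]
Free blocks: [5 11 1] total_free=17 largest=11 -> 100*(17-11)/17 = 600/17 ≈ 35.294 -> rounds to 35

Answer: 35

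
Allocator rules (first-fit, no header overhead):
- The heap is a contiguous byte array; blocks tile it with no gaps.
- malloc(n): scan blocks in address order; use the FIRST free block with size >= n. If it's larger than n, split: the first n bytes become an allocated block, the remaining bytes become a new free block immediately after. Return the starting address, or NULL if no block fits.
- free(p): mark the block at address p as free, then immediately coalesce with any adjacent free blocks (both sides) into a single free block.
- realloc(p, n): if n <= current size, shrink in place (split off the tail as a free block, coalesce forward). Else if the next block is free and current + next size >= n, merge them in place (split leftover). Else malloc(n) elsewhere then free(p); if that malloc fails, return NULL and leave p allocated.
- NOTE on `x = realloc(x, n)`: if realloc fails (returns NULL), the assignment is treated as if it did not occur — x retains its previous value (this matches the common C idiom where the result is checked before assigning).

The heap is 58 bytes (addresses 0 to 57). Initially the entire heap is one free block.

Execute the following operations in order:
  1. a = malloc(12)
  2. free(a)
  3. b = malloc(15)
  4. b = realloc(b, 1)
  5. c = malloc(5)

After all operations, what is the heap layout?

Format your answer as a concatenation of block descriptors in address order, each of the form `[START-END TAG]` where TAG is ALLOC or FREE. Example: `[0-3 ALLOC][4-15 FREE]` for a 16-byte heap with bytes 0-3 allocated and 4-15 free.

Op 1: a = malloc(12) -> a = 0; heap: [0-11 ALLOC][12-57 FREE]
Op 2: free(a) -> (freed a); heap: [0-57 FREE]
Op 3: b = malloc(15) -> b = 0; heap: [0-14 ALLOC][15-57 FREE]
Op 4: b = realloc(b, 1) -> b = 0; heap: [0-0 ALLOC][1-57 FREE]
Op 5: c = malloc(5) -> c = 1; heap: [0-0 ALLOC][1-5 ALLOC][6-57 FREE]

Answer: [0-0 ALLOC][1-5 ALLOC][6-57 FREE]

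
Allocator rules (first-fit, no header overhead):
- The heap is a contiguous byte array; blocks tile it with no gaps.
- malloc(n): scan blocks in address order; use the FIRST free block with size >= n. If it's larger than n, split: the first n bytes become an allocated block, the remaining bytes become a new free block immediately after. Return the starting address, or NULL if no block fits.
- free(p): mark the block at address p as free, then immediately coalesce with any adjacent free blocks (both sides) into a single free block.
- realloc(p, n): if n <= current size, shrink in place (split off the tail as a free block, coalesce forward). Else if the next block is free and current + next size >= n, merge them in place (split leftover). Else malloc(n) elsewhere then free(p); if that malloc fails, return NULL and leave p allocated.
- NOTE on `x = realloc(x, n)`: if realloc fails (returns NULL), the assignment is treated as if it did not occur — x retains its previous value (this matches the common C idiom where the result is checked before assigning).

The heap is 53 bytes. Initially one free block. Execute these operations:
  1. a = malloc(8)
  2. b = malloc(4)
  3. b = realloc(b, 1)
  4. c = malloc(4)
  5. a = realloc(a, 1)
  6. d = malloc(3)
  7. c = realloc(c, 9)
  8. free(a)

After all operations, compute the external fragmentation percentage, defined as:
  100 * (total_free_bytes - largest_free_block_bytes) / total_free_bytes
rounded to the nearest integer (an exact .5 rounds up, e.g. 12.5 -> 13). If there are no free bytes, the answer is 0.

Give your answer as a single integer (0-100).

Op 1: a = malloc(8) -> a = 0; heap: [0-7 ALLOC][8-52 FREE]
Op 2: b = malloc(4) -> b = 8; heap: [0-7 ALLOC][8-11 ALLOC][12-52 FREE]
Op 3: b = realloc(b, 1) -> b = 8; heap: [0-7 ALLOC][8-8 ALLOC][9-52 FREE]
Op 4: c = malloc(4) -> c = 9; heap: [0-7 ALLOC][8-8 ALLOC][9-12 ALLOC][13-52 FREE]
Op 5: a = realloc(a, 1) -> a = 0; heap: [0-0 ALLOC][1-7 FREE][8-8 ALLOC][9-12 ALLOC][13-52 FREE]
Op 6: d = malloc(3) -> d = 1; heap: [0-0 ALLOC][1-3 ALLOC][4-7 FREE][8-8 ALLOC][9-12 ALLOC][13-52 FREE]
Op 7: c = realloc(c, 9) -> c = 9; heap: [0-0 ALLOC][1-3 ALLOC][4-7 FREE][8-8 ALLOC][9-17 ALLOC][18-52 FREE]
Op 8: free(a) -> (freed a); heap: [0-0 FREE][1-3 ALLOC][4-7 FREE][8-8 ALLOC][9-17 ALLOC][18-52 FREE]
Free blocks: [1 4 35] total_free=40 largest=35 -> 100*(40-35)/40 = 500/40 = 12.5 -> rounds to 13

Answer: 13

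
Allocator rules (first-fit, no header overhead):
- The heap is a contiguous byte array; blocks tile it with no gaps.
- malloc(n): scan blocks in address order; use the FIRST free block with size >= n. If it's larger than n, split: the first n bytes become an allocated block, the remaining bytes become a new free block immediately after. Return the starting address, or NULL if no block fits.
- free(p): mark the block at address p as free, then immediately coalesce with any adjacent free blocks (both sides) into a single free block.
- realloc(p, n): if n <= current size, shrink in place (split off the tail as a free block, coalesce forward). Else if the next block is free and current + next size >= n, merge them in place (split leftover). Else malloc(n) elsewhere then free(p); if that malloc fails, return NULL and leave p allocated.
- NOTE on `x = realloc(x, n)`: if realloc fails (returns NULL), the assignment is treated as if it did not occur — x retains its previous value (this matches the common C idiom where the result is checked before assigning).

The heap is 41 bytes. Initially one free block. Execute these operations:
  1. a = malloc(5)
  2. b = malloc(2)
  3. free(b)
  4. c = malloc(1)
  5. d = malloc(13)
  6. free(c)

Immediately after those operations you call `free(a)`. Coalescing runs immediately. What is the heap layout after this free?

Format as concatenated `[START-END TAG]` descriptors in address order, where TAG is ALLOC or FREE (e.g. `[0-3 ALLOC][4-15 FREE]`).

Op 1: a = malloc(5) -> a = 0; heap: [0-4 ALLOC][5-40 FREE]
Op 2: b = malloc(2) -> b = 5; heap: [0-4 ALLOC][5-6 ALLOC][7-40 FREE]
Op 3: free(b) -> (freed b); heap: [0-4 ALLOC][5-40 FREE]
Op 4: c = malloc(1) -> c = 5; heap: [0-4 ALLOC][5-5 ALLOC][6-40 FREE]
Op 5: d = malloc(13) -> d = 6; heap: [0-4 ALLOC][5-5 ALLOC][6-18 ALLOC][19-40 FREE]
Op 6: free(c) -> (freed c); heap: [0-4 ALLOC][5-5 FREE][6-18 ALLOC][19-40 FREE]
free(a): a = 0 -> block [0-4 ALLOC]; mark free, coalesce with adjacent free neighbors -> [0-5 FREE][6-18 ALLOC][19-40 FREE]

Answer: [0-5 FREE][6-18 ALLOC][19-40 FREE]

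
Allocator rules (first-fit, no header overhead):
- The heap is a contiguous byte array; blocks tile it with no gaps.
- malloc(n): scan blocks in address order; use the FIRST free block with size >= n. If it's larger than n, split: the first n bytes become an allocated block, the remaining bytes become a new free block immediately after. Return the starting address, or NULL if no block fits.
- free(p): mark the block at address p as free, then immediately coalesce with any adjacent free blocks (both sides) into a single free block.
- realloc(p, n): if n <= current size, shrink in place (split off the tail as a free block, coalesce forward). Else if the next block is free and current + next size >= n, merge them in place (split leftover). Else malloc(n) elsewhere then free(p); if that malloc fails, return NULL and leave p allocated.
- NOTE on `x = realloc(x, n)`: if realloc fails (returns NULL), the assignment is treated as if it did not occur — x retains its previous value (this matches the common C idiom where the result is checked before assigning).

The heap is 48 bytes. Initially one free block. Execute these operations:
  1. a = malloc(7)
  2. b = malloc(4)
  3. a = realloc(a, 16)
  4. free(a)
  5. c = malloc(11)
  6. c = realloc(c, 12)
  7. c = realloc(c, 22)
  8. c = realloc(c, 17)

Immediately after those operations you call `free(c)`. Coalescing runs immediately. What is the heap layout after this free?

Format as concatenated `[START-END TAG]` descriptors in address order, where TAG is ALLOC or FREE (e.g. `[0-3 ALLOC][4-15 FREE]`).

Answer: [0-6 FREE][7-10 ALLOC][11-47 FREE]

Derivation:
Op 1: a = malloc(7) -> a = 0; heap: [0-6 ALLOC][7-47 FREE]
Op 2: b = malloc(4) -> b = 7; heap: [0-6 ALLOC][7-10 ALLOC][11-47 FREE]
Op 3: a = realloc(a, 16) -> a = 11; heap: [0-6 FREE][7-10 ALLOC][11-26 ALLOC][27-47 FREE]
Op 4: free(a) -> (freed a); heap: [0-6 FREE][7-10 ALLOC][11-47 FREE]
Op 5: c = malloc(11) -> c = 11; heap: [0-6 FREE][7-10 ALLOC][11-21 ALLOC][22-47 FREE]
Op 6: c = realloc(c, 12) -> c = 11; heap: [0-6 FREE][7-10 ALLOC][11-22 ALLOC][23-47 FREE]
Op 7: c = realloc(c, 22) -> c = 11; heap: [0-6 FREE][7-10 ALLOC][11-32 ALLOC][33-47 FREE]
Op 8: c = realloc(c, 17) -> c = 11; heap: [0-6 FREE][7-10 ALLOC][11-27 ALLOC][28-47 FREE]
free(c): c = 11 -> block [11-27 ALLOC]; mark free, coalesce with adjacent free neighbors -> [0-6 FREE][7-10 ALLOC][11-47 FREE]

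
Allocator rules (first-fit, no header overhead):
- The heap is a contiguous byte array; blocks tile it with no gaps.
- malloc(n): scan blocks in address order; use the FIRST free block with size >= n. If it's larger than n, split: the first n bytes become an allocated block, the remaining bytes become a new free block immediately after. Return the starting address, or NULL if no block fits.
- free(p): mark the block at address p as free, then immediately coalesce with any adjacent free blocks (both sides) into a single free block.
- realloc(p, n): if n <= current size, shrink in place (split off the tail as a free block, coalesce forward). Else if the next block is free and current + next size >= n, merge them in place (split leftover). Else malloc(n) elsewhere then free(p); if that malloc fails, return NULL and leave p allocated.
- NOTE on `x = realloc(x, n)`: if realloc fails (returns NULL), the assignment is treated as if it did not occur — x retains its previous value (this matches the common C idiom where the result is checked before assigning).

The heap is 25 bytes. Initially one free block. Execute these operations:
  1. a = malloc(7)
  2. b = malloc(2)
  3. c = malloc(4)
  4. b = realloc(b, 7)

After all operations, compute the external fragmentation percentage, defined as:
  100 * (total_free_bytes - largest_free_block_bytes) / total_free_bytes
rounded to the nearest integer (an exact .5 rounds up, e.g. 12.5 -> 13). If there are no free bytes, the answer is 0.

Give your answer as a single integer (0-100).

Op 1: a = malloc(7) -> a = 0; heap: [0-6 ALLOC][7-24 FREE]
Op 2: b = malloc(2) -> b = 7; heap: [0-6 ALLOC][7-8 ALLOC][9-24 FREE]
Op 3: c = malloc(4) -> c = 9; heap: [0-6 ALLOC][7-8 ALLOC][9-12 ALLOC][13-24 FREE]
Op 4: b = realloc(b, 7) -> b = 13; heap: [0-6 ALLOC][7-8 FREE][9-12 ALLOC][13-19 ALLOC][20-24 FREE]
Free blocks: [2 5] total_free=7 largest=5 -> 100*(7-5)/7 = 200/7 ≈ 28.571 -> rounds to 29

Answer: 29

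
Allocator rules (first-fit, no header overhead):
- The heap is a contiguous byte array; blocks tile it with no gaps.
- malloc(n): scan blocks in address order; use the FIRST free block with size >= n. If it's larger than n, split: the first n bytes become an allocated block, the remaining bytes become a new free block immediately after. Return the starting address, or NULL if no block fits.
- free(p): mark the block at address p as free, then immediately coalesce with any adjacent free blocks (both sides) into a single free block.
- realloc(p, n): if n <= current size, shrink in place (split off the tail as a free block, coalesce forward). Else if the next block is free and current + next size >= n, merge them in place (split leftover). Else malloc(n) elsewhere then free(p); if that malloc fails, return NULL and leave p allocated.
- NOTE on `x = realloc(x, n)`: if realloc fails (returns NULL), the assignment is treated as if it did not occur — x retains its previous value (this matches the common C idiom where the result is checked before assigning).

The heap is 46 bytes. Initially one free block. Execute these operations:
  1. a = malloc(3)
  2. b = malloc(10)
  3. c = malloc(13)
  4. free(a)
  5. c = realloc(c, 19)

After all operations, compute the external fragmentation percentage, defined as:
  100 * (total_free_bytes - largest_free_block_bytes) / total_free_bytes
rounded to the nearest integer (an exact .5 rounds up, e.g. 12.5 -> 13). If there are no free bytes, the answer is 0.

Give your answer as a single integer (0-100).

Op 1: a = malloc(3) -> a = 0; heap: [0-2 ALLOC][3-45 FREE]
Op 2: b = malloc(10) -> b = 3; heap: [0-2 ALLOC][3-12 ALLOC][13-45 FREE]
Op 3: c = malloc(13) -> c = 13; heap: [0-2 ALLOC][3-12 ALLOC][13-25 ALLOC][26-45 FREE]
Op 4: free(a) -> (freed a); heap: [0-2 FREE][3-12 ALLOC][13-25 ALLOC][26-45 FREE]
Op 5: c = realloc(c, 19) -> c = 13; heap: [0-2 FREE][3-12 ALLOC][13-31 ALLOC][32-45 FREE]
Free blocks: [3 14] total_free=17 largest=14 -> 100*(17-14)/17 = 300/17 ≈ 17.647 -> rounds to 18

Answer: 18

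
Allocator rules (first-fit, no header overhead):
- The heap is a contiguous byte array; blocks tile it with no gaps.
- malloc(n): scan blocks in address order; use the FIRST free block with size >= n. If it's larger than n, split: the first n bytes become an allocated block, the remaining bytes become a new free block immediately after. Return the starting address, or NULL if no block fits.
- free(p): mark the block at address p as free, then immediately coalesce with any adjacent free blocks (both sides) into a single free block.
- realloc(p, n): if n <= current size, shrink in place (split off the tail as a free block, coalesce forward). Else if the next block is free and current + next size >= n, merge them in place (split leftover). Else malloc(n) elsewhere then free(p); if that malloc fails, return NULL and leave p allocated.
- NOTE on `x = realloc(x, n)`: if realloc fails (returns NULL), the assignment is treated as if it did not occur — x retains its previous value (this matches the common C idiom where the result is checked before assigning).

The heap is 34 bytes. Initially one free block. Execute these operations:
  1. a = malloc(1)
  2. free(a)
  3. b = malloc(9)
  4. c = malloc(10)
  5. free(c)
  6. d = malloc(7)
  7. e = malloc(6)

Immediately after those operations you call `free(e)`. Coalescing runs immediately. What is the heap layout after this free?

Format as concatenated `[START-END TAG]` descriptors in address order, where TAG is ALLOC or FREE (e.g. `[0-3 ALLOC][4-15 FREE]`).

Answer: [0-8 ALLOC][9-15 ALLOC][16-33 FREE]

Derivation:
Op 1: a = malloc(1) -> a = 0; heap: [0-0 ALLOC][1-33 FREE]
Op 2: free(a) -> (freed a); heap: [0-33 FREE]
Op 3: b = malloc(9) -> b = 0; heap: [0-8 ALLOC][9-33 FREE]
Op 4: c = malloc(10) -> c = 9; heap: [0-8 ALLOC][9-18 ALLOC][19-33 FREE]
Op 5: free(c) -> (freed c); heap: [0-8 ALLOC][9-33 FREE]
Op 6: d = malloc(7) -> d = 9; heap: [0-8 ALLOC][9-15 ALLOC][16-33 FREE]
Op 7: e = malloc(6) -> e = 16; heap: [0-8 ALLOC][9-15 ALLOC][16-21 ALLOC][22-33 FREE]
free(e): e = 16 -> block [16-21 ALLOC]; mark free, coalesce with adjacent free neighbors -> [0-8 ALLOC][9-15 ALLOC][16-33 FREE]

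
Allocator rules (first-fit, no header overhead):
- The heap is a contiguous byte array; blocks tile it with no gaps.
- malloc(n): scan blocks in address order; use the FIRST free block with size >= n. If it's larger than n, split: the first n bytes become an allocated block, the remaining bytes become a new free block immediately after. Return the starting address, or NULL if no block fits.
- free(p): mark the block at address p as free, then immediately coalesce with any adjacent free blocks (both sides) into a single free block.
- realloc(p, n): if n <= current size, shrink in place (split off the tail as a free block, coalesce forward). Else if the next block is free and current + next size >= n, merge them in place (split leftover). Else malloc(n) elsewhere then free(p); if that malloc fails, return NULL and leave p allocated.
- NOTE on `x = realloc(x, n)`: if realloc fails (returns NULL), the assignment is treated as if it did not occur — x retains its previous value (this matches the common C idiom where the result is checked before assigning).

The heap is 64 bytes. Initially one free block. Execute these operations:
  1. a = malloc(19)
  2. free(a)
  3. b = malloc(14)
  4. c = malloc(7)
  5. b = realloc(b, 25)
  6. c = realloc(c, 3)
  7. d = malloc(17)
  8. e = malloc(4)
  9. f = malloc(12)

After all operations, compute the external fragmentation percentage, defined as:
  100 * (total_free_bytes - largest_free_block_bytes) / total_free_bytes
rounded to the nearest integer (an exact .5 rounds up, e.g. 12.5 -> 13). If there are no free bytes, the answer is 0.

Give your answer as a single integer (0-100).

Op 1: a = malloc(19) -> a = 0; heap: [0-18 ALLOC][19-63 FREE]
Op 2: free(a) -> (freed a); heap: [0-63 FREE]
Op 3: b = malloc(14) -> b = 0; heap: [0-13 ALLOC][14-63 FREE]
Op 4: c = malloc(7) -> c = 14; heap: [0-13 ALLOC][14-20 ALLOC][21-63 FREE]
Op 5: b = realloc(b, 25) -> b = 21; heap: [0-13 FREE][14-20 ALLOC][21-45 ALLOC][46-63 FREE]
Op 6: c = realloc(c, 3) -> c = 14; heap: [0-13 FREE][14-16 ALLOC][17-20 FREE][21-45 ALLOC][46-63 FREE]
Op 7: d = malloc(17) -> d = 46; heap: [0-13 FREE][14-16 ALLOC][17-20 FREE][21-45 ALLOC][46-62 ALLOC][63-63 FREE]
Op 8: e = malloc(4) -> e = 0; heap: [0-3 ALLOC][4-13 FREE][14-16 ALLOC][17-20 FREE][21-45 ALLOC][46-62 ALLOC][63-63 FREE]
Op 9: f = malloc(12) -> f = NULL; heap: [0-3 ALLOC][4-13 FREE][14-16 ALLOC][17-20 FREE][21-45 ALLOC][46-62 ALLOC][63-63 FREE]
Free blocks: [10 4 1] total_free=15 largest=10 -> 100*(15-10)/15 = 500/15 ≈ 33.333 -> rounds to 33

Answer: 33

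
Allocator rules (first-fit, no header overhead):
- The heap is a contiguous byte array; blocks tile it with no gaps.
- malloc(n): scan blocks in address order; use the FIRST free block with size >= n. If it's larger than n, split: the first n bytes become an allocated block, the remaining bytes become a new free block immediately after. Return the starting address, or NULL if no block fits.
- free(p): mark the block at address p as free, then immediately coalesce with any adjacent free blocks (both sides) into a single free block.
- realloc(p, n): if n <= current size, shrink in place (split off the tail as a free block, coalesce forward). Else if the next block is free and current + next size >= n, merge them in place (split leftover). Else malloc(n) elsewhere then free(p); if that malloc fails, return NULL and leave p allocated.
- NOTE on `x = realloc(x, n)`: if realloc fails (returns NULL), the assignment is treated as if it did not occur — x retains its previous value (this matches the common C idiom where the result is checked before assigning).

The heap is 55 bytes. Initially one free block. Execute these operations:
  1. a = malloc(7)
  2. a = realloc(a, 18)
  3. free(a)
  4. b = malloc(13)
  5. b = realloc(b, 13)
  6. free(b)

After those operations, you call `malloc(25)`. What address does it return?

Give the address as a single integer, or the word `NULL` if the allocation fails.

Answer: 0

Derivation:
Op 1: a = malloc(7) -> a = 0; heap: [0-6 ALLOC][7-54 FREE]
Op 2: a = realloc(a, 18) -> a = 0; heap: [0-17 ALLOC][18-54 FREE]
Op 3: free(a) -> (freed a); heap: [0-54 FREE]
Op 4: b = malloc(13) -> b = 0; heap: [0-12 ALLOC][13-54 FREE]
Op 5: b = realloc(b, 13) -> b = 0; heap: [0-12 ALLOC][13-54 FREE]
Op 6: free(b) -> (freed b); heap: [0-54 FREE]
malloc(25): first-fit scan over [0-54 FREE] -> 0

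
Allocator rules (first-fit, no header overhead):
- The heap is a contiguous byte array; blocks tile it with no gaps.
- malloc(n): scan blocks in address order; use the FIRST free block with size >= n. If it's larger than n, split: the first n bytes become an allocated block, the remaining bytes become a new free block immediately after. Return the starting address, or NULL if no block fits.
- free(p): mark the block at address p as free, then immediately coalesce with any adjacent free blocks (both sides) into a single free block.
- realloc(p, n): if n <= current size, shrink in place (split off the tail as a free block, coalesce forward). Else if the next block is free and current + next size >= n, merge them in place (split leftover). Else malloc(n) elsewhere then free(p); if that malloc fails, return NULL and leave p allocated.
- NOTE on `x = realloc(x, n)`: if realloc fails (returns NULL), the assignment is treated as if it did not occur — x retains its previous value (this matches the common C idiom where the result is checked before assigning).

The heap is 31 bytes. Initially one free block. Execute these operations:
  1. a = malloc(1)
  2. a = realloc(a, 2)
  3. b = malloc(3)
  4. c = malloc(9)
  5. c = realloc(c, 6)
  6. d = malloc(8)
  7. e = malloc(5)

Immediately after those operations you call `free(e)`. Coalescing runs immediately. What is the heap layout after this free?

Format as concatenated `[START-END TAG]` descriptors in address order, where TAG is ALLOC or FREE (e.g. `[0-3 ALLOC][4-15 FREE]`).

Op 1: a = malloc(1) -> a = 0; heap: [0-0 ALLOC][1-30 FREE]
Op 2: a = realloc(a, 2) -> a = 0; heap: [0-1 ALLOC][2-30 FREE]
Op 3: b = malloc(3) -> b = 2; heap: [0-1 ALLOC][2-4 ALLOC][5-30 FREE]
Op 4: c = malloc(9) -> c = 5; heap: [0-1 ALLOC][2-4 ALLOC][5-13 ALLOC][14-30 FREE]
Op 5: c = realloc(c, 6) -> c = 5; heap: [0-1 ALLOC][2-4 ALLOC][5-10 ALLOC][11-30 FREE]
Op 6: d = malloc(8) -> d = 11; heap: [0-1 ALLOC][2-4 ALLOC][5-10 ALLOC][11-18 ALLOC][19-30 FREE]
Op 7: e = malloc(5) -> e = 19; heap: [0-1 ALLOC][2-4 ALLOC][5-10 ALLOC][11-18 ALLOC][19-23 ALLOC][24-30 FREE]
free(e): e = 19 -> block [19-23 ALLOC]; mark free, coalesce with adjacent free neighbors -> [0-1 ALLOC][2-4 ALLOC][5-10 ALLOC][11-18 ALLOC][19-30 FREE]

Answer: [0-1 ALLOC][2-4 ALLOC][5-10 ALLOC][11-18 ALLOC][19-30 FREE]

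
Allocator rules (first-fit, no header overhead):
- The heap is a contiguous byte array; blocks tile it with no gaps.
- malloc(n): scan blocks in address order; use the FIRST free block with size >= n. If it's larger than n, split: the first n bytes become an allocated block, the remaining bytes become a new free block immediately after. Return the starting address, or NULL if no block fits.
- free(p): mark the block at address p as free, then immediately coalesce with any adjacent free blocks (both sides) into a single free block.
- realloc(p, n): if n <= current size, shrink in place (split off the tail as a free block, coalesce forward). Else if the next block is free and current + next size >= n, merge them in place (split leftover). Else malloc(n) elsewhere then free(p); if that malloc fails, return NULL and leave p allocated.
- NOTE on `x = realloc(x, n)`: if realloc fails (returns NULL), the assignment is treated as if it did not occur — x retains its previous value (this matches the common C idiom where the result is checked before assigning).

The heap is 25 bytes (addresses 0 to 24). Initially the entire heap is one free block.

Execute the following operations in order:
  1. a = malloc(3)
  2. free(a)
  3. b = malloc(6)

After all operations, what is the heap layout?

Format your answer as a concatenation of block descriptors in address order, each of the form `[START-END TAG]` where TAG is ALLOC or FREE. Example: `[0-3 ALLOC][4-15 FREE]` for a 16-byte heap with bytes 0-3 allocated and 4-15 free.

Answer: [0-5 ALLOC][6-24 FREE]

Derivation:
Op 1: a = malloc(3) -> a = 0; heap: [0-2 ALLOC][3-24 FREE]
Op 2: free(a) -> (freed a); heap: [0-24 FREE]
Op 3: b = malloc(6) -> b = 0; heap: [0-5 ALLOC][6-24 FREE]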